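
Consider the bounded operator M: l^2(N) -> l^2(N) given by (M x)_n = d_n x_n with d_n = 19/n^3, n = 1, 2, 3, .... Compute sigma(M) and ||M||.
sigma(M) = {19/n^3 : n ≥ 1} ∪ {0}; ||M|| = 19

A bounded diagonal operator on l^2 with diagonal entries d_n has spectrum equal to the closure of {d_n : n ≥ 1}: every d_n is an eigenvalue (with eigenvector e_n), so {d_n} ⊂ sigma(M); the spectrum is closed, so its closure is too; and for lambda not in the closure, (M - lambda I) has bounded inverse (the diagonal entries 1/(d_n - lambda) are bounded). For our sequence d_n = 19/n^3, n = 1, 2, 3, ...:
  - {d_n} = {19/n^3 : n ≥ 1}; the only limit point is 0
  - closure = {19/n^3 : n ≥ 1} ∪ {0}
For the norm: a diagonal operator has ||M|| = sup_n |d_n|. Here d_n = 19/n^3 is positive and decreasing, so sup_n |d_n| = d_1 = 19. So ||M|| = 19.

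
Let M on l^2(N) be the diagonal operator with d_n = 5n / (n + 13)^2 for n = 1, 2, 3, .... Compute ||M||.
||M|| = 5/52 (attained at n = 13)

For M diagonal, ||M|| = sup_n |d_n|. Treat f(x) = 5x / (x + 13)^2 for real x > 0. By the quotient rule, f'(x) = 5(13 - x)/(x + 13)^3, which is positive for x < 13 and negative for x > 13. So f has a unique maximum at x = 13, and since 13 is a positive integer, the supremum over n ≥ 1 is attained at n = 13: d_13 = 5·13/(13 + 13)^2 = 5·13/676 = 5/52. Hence ||M|| = 5/52.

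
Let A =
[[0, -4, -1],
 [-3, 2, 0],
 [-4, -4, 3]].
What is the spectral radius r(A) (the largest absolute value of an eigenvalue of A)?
r(A) = (1 + sqrt(57))/2 ≈ 4.2749

The eigenvalues of A are the roots of its characteristic polynomial. With M = A (coefficients from the trace, the sum of principal 2x2 minors, and det A):
  p(λ) = det(λ I - M) = λ^3 - 5λ^2 - 10λ + 56.
By the rational root theorem any rational root is an integer divisor of 56. Testing λ = 4: p(4) = 64 - 80 - 40 + 56 = 0, so λ = 4 is a root. Dividing out (λ - 4) leaves p(λ) = (λ - 4)(λ^2 - λ - 14). For λ^2 - λ - 14 the discriminant is 57. It is nonnegative but not a perfect square, so the roots are real and irrational: λ = (1 ± sqrt(57))/2 ≈ 4.2749, -3.2749.
Thus the eigenvalues (to 4 decimals) are 4.2749 (modulus 4.2749); -3.2749 (modulus 3.2749); 4 (modulus 4). The spectral radius is the largest modulus: r(A) = (1 + sqrt(57))/2 ≈ 4.2749. (Cross-check: r(A) ≤ ||A||_2 ≈ 6.8336; equality holds whenever A is normal, though it can also hold for some non-normal A.)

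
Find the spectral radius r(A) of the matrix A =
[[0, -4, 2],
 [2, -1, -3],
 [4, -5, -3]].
r(A) ≈ 5.729

The eigenvalues of A are the roots of its characteristic polynomial. With M = A (coefficients from the trace, the sum of principal 2x2 minors, and det A):
  p(λ) = det(λ I - M) = λ^3 + 4λ^2 - 12λ - 12.
No integer candidate from the rational root theorem (±divisors of 12) is a root, so the roots are irrational. The cubic discriminant is Δ = 18768 > 0, so there are three distinct real roots. p(-6) = -12 and p(-5) = 23 have opposite signs, so a root lies in (-6, -5); Newton's method refines it to λ ≈ -5.729. p(-1) = 3 and p(0) = -12 have opposite signs, so a root lies in (-1, 0); Newton's method refines it to λ ≈ -0.8213. p(2) = -12 and p(3) = 15 have opposite signs, so a root lies in (2, 3); Newton's method refines it to λ ≈ 2.5503. Check (Vieta): the three roots sum to -4, matching tr M = -4.
Thus the eigenvalues (to 4 decimals) are -5.729 (modulus 5.729); -0.8213 (modulus 0.8213); 2.5503 (modulus 2.5503). The spectral radius is the largest modulus: r(A) ≈ 5.729. (Cross-check: r(A) ≤ ||A||_2 ≈ 7.9803; equality holds whenever A is normal, though it can also hold for some non-normal A.)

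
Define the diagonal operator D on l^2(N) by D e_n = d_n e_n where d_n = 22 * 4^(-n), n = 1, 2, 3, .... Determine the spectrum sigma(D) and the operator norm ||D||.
sigma(D) = {22 * 4^(-n) : n ≥ 1} ∪ {0}; ||D|| = 11/2

A bounded diagonal operator on l^2 with diagonal entries d_n has spectrum equal to the closure of {d_n : n ≥ 1}: every d_n is an eigenvalue (with eigenvector e_n), so {d_n} ⊂ sigma(D); the spectrum is closed, so its closure is too; and for lambda not in the closure, (D - lambda I) has bounded inverse (the diagonal entries 1/(d_n - lambda) are bounded). For our sequence d_n = 22 * 4^(-n), n = 1, 2, 3, ...:
  - {d_n} = {22 * 4^(-n) : n ≥ 1}; the only limit point is 0
  - closure = {22 * 4^(-n) : n ≥ 1} ∪ {0}
For the norm: a diagonal operator has ||D|| = sup_n |d_n|. Here d_n = 22 * 4^(-n) is positive and decreasing, so sup_n |d_n| = d_1 = 22/4 = 11/2. So ||D|| = 11/2.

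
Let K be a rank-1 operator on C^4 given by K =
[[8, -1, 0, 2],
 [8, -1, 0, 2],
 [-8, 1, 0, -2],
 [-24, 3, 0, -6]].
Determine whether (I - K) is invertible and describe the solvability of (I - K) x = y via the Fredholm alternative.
(I - K) is singular (det(I - K) = 0, i.e. 1 ∈ sigma(K)). (I - K) x = y is solvable iff y ⊥ ker((I - K)^*) = span{(8, -1, 0, 2)}, i.e. iff 8y_1 - y_2 + 2y_4 = 0. When solvable, the solutions are x = y + c·(1, 1, -1, -3), c arbitrary (ker(I - K) = span{(1, 1, -1, -3)}, dimension 1).

K has rank 1, so it is an outer product K = u v^T: every row of K is a multiple of one row vector. Reading off the entries, u = (1, 1, -1, -3) and v = (8, -1, 0, 2) (row i of K equals u_i·v^T). A rank-one matrix u v^T satisfies K u = u (v·u) and kills the (3)-dimensional subspace v^⊥, so its characteristic polynomial is lambda^3 (lambda - v·u) with v·u = tr K = 1. Hence the eigenvalues of I - K are 1 (multiplicity 3) and 1 - (1) = 0, so det(I - K) = 0. (Direct check: I - K =
[[-7, 1, 0, -2],
 [-8, 2, 0, -2],
 [8, -1, 1, 2],
 [24, -3, 0, 7]]
has determinant 0.) So 1 is an eigenvalue of K and (I - K) is not invertible. The finite-dimensional Fredholm alternative says: either (I - K) is invertible, or ker(I - K) ≠ {0} and then range(I - K) = ker((I - K)^*)^⊥, with dim ker(I - K) = dim ker((I - K)^*). We are in the second case, so we need both kernels. Kernel of I - K: (I - K) u = u - u (v·u) = u - u = 0, so ker(I - K) = span{u} = span{(1, 1, -1, -3)} (it is exactly 1-dimensional because rank(I - K) = 3). Kernel of the adjoint: K is real, so (I - K)^* = I - K^T = I - v u^T, and (I - v u^T) v = v - v (u·v) = 0; hence ker((I - K)^*) = span{v} = span{(8, -1, 0, 2)}. Therefore (I - K) x = y is solvable iff <y, v> = 0, i.e. iff 8y_1 - y_2 + 2y_4 = 0. When this holds, K y = u (v·y) = 0, so (I - K) y = y and x = y is a particular solution; the full solution set is the line x = y + c·u = y + c·(1, 1, -1, -3), c ∈ C.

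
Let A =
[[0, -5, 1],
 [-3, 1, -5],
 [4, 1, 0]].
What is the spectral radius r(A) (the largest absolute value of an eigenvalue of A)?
r(A) ≈ 5.9631

The eigenvalues of A are the roots of its characteristic polynomial. With M = A (coefficients from the trace, the sum of principal 2x2 minors, and det A):
  p(λ) = det(λ I - M) = λ^3 - λ^2 - 14λ - 93.
No integer candidate from the rational root theorem (±divisors of 93) is a root, so the roots are irrational. The cubic discriminant is Δ = -246159 < 0, so there is one real root and a complex-conjugate pair. p(5) = -63 and p(6) = 3 have opposite signs, so a root lies in (5, 6); Newton's method refines it to λ ≈ 5.9631. Dividing out (λ - (5.9631)) leaves approximately λ^2 + 4.9631λ + 15.5958. For λ^2 + 4.9631λ + 15.5958 the discriminant is -37.7506. It is negative, so the remaining roots are the complex-conjugate pair λ ≈ -2.4816 ± 3.0721i. Their product equals the constant term, so |λ|^2 ≈ 15.5958 and |λ| ≈ 3.9492.
Thus the eigenvalues (to 4 decimals) are 5.9631 (modulus 5.9631); -2.4816 ± 3.0721i (modulus 3.9492). The spectral radius is the largest modulus: r(A) ≈ 5.9631. (Cross-check: r(A) ≤ ||A||_2 ≈ 6.5874; equality holds whenever A is normal, though it can also hold for some non-normal A.)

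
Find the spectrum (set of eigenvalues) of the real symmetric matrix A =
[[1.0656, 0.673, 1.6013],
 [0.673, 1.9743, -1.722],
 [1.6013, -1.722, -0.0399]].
sigma(A) ≈ {-2, 2, 3}

A is real symmetric, so its spectrum consists of real eigenvalues. Expanding the characteristic polynomial of the displayed matrix gives
  det(λ I - A) = p(λ) = λ^3 + (-3)λ^2 + (-4)λ + (12).
Solving p(λ) = 0 yields eigenvalues ≈ -2, 2, 3. (A is shown rounded to 4 decimals, so these recover the underlying integer eigenvalues to within that precision.)
Verification: the trace of A = 3 equals the sum of eigenvalues 3, and det(A) ≈ -11.9996 matches the eigenvalue product -12.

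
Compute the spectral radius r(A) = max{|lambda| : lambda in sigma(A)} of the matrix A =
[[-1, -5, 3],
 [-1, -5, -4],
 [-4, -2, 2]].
r(A) ≈ 7.3898

The eigenvalues of A are the roots of its characteristic polynomial. With M = A (coefficients from the trace, the sum of principal 2x2 minors, and det A):
  p(λ) = det(λ I - M) = λ^3 + 4λ^2 - 8λ + 126.
No integer candidate from the rational root theorem (±divisors of 126) is a root, so the roots are irrational. The cubic discriminant is Δ = -530412 < 0, so there is one real root and a complex-conjugate pair. p(-8) = -66 and p(-7) = 35 have opposite signs, so a root lies in (-8, -7); Newton's method refines it to λ ≈ -7.3898. Dividing out (λ - (-7.3898)) leaves approximately λ^2 - 3.3898λ + 17.0504. For λ^2 - 3.3898λ + 17.0504 the discriminant is -56.7107. It is negative, so the remaining roots are the complex-conjugate pair λ ≈ 1.6949 ± 3.7653i. Their product equals the constant term, so |λ|^2 ≈ 17.0504 and |λ| ≈ 4.1292.
Thus the eigenvalues (to 4 decimals) are -7.3898 (modulus 7.3898); 1.6949 ± 3.7653i (modulus 4.1292). The spectral radius is the largest modulus: r(A) ≈ 7.3898. (Cross-check: r(A) ≤ ||A||_2 ≈ 7.8456; equality holds whenever A is normal, though it can also hold for some non-normal A.)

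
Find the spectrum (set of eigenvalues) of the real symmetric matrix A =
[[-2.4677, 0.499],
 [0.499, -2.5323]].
sigma(A) ≈ {-3, -2}

A is real symmetric, so its spectrum consists of real eigenvalues. Expanding the characteristic polynomial of the displayed matrix gives
  det(λ I - A) = p(λ) = λ^2 + (5)λ + (6).
Solving p(λ) = 0 yields eigenvalues ≈ -3, -2. (A is shown rounded to 4 decimals, so these recover the underlying integer eigenvalues to within that precision.)
Verification: the trace of A = -5 equals the sum of eigenvalues -5, and det(A) ≈ 6.0000 matches the eigenvalue product 6.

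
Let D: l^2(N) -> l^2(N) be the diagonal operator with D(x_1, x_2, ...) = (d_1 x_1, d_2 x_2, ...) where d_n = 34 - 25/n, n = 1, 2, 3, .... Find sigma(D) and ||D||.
sigma(D) = {34 - 25/n : n ≥ 1} ∪ {34}; ||D|| = 34

A bounded diagonal operator on l^2 with diagonal entries d_n has spectrum equal to the closure of {d_n : n ≥ 1}: every d_n is an eigenvalue (with eigenvector e_n), so {d_n} ⊂ sigma(D); the spectrum is closed, so its closure is too; and for lambda not in the closure, (D - lambda I) has bounded inverse (the diagonal entries 1/(d_n - lambda) are bounded). For our sequence d_n = 34 - 25/n, n = 1, 2, 3, ...:
  - {d_n} = {34 - 25/n : n ≥ 1}; the only limit point is 34
  - closure = {34 - 25/n : n ≥ 1} ∪ {34}
For the norm: a diagonal operator has ||D|| = sup_n |d_n|. Here d_n = 34 - 25/n increases monotonically from d_1 = 9 toward 34, with all terms in [9, 34); so sup_n |d_n| = 34 (the supremum is the limit, not attained). So ||D|| = 34.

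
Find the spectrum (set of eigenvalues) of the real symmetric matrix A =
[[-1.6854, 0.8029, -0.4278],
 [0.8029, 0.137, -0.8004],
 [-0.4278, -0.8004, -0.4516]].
sigma(A) ≈ {-2, -1, 1}

A is real symmetric, so its spectrum consists of real eigenvalues. Expanding the characteristic polynomial of the displayed matrix gives
  det(λ I - A) = p(λ) = λ^3 + (2)λ^2 + (-1)λ + (-2).
Solving p(λ) = 0 yields eigenvalues ≈ -2, -1, 1. (A is shown rounded to 4 decimals, so these recover the underlying integer eigenvalues to within that precision.)
Verification: the trace of A = -2 equals the sum of eigenvalues -2, and det(A) ≈ 1.9999 matches the eigenvalue product 2.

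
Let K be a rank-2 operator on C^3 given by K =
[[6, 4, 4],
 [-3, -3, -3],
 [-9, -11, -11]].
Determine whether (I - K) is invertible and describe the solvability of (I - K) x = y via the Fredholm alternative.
(I - K) is invertible (det(I - K) = -27 ≠ 0), so for every y in C^3 the equation (I - K) x = y has a unique solution.

K has rank 2 and factors as K = U V^T = u1 v1^T + u2 v2^T with u1 = (-2, 0, -2), v1 = (0, 1, 1), u2 = (-2, 1, 3), v2 = (-3, -3, -3) (multiplying out reproduces the displayed K). The nonzero eigenvalues of U V^T coincide with those of the 2 x 2 matrix G = V^T U = [[v1·u1, v1·u2], [v2·u1, v2·u2]] = [[-2, 4], [12, -6]], and by the Sylvester determinant identity det(I_3 - U V^T) = det(I_2 - V^T U) = det([[3, -4], [-12, 7]]) = (3)(7) - (-4)(-12) = -27. (Direct check: I - K =
[[-5, -4, -4],
 [3, 4, 3],
 [9, 11, 12]]
has determinant -27.) The finite-dimensional Fredholm alternative says: either (I - K) is invertible, or ker(I - K) ≠ {0} and then range(I - K) = ker((I - K)^*)^⊥, with dim ker(I - K) = dim ker((I - K)^*). Since det(I - K) ≠ 0, 1 is not an eigenvalue of K and ker(I - K) = {0}, so we are in the first case: for every y there is a unique x = (I - K)^(-1) y. (Explicitly, by the Woodbury identity, (I - U V^T)^(-1) = I + U (I_2 - G)^(-1) V^T.)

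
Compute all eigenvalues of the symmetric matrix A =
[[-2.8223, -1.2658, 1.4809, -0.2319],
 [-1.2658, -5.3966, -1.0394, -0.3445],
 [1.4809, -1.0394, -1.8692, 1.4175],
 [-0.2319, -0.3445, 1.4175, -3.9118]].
sigma(A) ≈ {-6, -5, -3, 0}

A is real symmetric, so its spectrum consists of real eigenvalues. Expanding the characteristic polynomial of the displayed matrix gives
  det(λ I - A) = p(λ) = λ^4 + (14)λ^3 + (62.9988)λ^2 + (89.9959)λ + (-0.0029).
Solving p(λ) = 0 yields eigenvalues ≈ -6, -5, -3, 0. (A is shown rounded to 4 decimals, so these recover the underlying integer eigenvalues to within that precision.)
Verification: the trace of A = -14 equals the sum of eigenvalues -14, and det(A) ≈ -0.0029 matches the eigenvalue product 0.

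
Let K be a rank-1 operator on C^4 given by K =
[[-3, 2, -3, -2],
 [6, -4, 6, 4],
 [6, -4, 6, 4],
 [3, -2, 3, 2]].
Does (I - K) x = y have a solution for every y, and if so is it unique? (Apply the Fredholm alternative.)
(I - K) is singular (det(I - K) = 0, i.e. 1 ∈ sigma(K)). (I - K) x = y is solvable iff y ⊥ ker((I - K)^*) = span{(-3, 2, -3, -2)}, i.e. iff -3y_1 + 2y_2 - 3y_3 - 2y_4 = 0. When solvable, the solutions are x = y + c·(1, -2, -2, -1), c arbitrary (ker(I - K) = span{(1, -2, -2, -1)}, dimension 1).

K has rank 1, so it is an outer product K = u v^T: every row of K is a multiple of one row vector. Reading off the entries, u = (1, -2, -2, -1) and v = (-3, 2, -3, -2) (row i of K equals u_i·v^T). A rank-one matrix u v^T satisfies K u = u (v·u) and kills the (3)-dimensional subspace v^⊥, so its characteristic polynomial is lambda^3 (lambda - v·u) with v·u = tr K = 1. Hence the eigenvalues of I - K are 1 (multiplicity 3) and 1 - (1) = 0, so det(I - K) = 0. (Direct check: I - K =
[[4, -2, 3, 2],
 [-6, 5, -6, -4],
 [-6, 4, -5, -4],
 [-3, 2, -3, -1]]
has determinant 0.) So 1 is an eigenvalue of K and (I - K) is not invertible. The finite-dimensional Fredholm alternative says: either (I - K) is invertible, or ker(I - K) ≠ {0} and then range(I - K) = ker((I - K)^*)^⊥, with dim ker(I - K) = dim ker((I - K)^*). We are in the second case, so we need both kernels. Kernel of I - K: (I - K) u = u - u (v·u) = u - u = 0, so ker(I - K) = span{u} = span{(1, -2, -2, -1)} (it is exactly 1-dimensional because rank(I - K) = 3). Kernel of the adjoint: K is real, so (I - K)^* = I - K^T = I - v u^T, and (I - v u^T) v = v - v (u·v) = 0; hence ker((I - K)^*) = span{v} = span{(-3, 2, -3, -2)}. Therefore (I - K) x = y is solvable iff <y, v> = 0, i.e. iff -3y_1 + 2y_2 - 3y_3 - 2y_4 = 0. When this holds, K y = u (v·y) = 0, so (I - K) y = y and x = y is a particular solution; the full solution set is the line x = y + c·u = y + c·(1, -2, -2, -1), c ∈ C.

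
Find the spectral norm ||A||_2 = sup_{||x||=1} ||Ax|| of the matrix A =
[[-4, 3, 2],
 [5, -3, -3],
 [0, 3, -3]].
||A||_2 ≈ 8.4712 (= sqrt(largest eigenvalue of A^T A))

||A||_2 = sigma_max(A) = sqrt(lambda_max(A^T A)). Form the symmetric matrix M = A^T A =
[[41, -27, -23],
 [-27, 27, 6],
 [-23, 6, 22]].
Its characteristic polynomial (trace, sum of principal 2x2 minors, determinant of M give the coefficients) is
  p(λ) = det(λ I - M) = λ^3 - 90λ^2 + 1309λ - 9.
No integer candidate from the rational root theorem (±divisors of 9) is a root, so the roots are irrational. The cubic discriminant is Δ = 4900248617 > 0, so there are three distinct real roots. p(0) = -9 and p(1) = 1211 have opposite signs, so a root lies in (0, 1); Newton's method refines it to λ ≈ 0.0069. p(18) = 225 and p(19) = -769 have opposite signs, so a root lies in (18, 19); Newton's method refines it to λ ≈ 18.2326. p(71) = -2849 and p(72) = 927 have opposite signs, so a root lies in (71, 72); Newton's method refines it to λ ≈ 71.7605. Check (Vieta): the three roots sum to 90, matching tr M = 90.
So the eigenvalues of A^T A are ≈ 0.0069, 18.2326, 71.7605 (all ≥ 0, as they must be for A^T A). The largest is λ_max ≈ 71.7605, hence ||A||_2 = sqrt(λ_max) ≈ 8.4712.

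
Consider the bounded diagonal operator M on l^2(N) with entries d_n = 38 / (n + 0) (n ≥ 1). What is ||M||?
||M|| = 38 (attained at n = 1)

For M diagonal, ||M|| = sup_n |d_n| = sup_n 38/(n + 0). This is positive and strictly decreasing in n, so the supremum is attained at n = 1: d_1 = 38/(1 + 0) = 38. Hence ||M|| = 38.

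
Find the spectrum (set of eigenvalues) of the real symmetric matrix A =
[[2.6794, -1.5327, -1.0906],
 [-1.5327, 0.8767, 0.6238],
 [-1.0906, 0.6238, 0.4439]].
sigma(A) ≈ {0, 4} (0 with multiplicity 2)

A is real symmetric, so its spectrum consists of real eigenvalues. Expanding the characteristic polynomial of the displayed matrix gives
  det(λ I - A) = p(λ) = λ^3 + (-4)λ^2 + (0)λ + (0).
Solving p(λ) = 0 yields eigenvalues ≈ 0, 0, 4. (A is shown rounded to 4 decimals, so these recover the underlying integer eigenvalues to within that precision.)
Verification: the trace of A = 4 equals the sum of eigenvalues 4, and det(A) ≈ -0.0000 matches the eigenvalue product 0.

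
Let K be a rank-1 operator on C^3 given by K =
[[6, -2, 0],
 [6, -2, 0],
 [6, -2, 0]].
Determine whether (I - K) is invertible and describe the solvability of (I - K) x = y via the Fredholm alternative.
(I - K) is invertible (det(I - K) = -3 ≠ 0), so for every y in C^3 the equation (I - K) x = y has a unique solution.

K has rank 1, so it is an outer product K = u v^T: every row of K is a multiple of one row vector. Reading off the entries, u = (2, 2, 2) and v = (3, -1, 0) (row i of K equals u_i·v^T). A rank-one matrix u v^T satisfies K u = u (v·u) and kills the (2)-dimensional subspace v^⊥, so its characteristic polynomial is lambda^2 (lambda - v·u) with v·u = tr K = 4. Hence the eigenvalues of I - K are 1 (multiplicity 2) and 1 - (4) = -3, so det(I - K) = -3. (Direct check: I - K =
[[-5, 2, 0],
 [-6, 3, 0],
 [-6, 2, 1]]
has determinant -3.) The finite-dimensional Fredholm alternative says: either (I - K) is invertible, or ker(I - K) ≠ {0} and then range(I - K) = ker((I - K)^*)^⊥, with dim ker(I - K) = dim ker((I - K)^*). Since det(I - K) ≠ 0, 1 is not an eigenvalue of K and ker(I - K) = {0}, so we are in the first case: for every y there is a unique x = (I - K)^(-1) y. Explicitly, by the Sherman–Morrison formula, (I - u v^T)^(-1) = I + u v^T/(1 - v·u), i.e. (I - K)^(-1) = I + K/(-3).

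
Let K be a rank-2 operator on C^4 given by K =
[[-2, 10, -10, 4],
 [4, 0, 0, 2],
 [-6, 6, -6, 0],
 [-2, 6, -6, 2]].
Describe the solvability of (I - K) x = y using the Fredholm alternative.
(I - K) is invertible (det(I - K) = -101 ≠ 0), so for every y in C^4 the equation (I - K) x = y has a unique solution.

K has rank 2 and factors as K = U V^T = u1 v1^T + u2 v2^T with u1 = (3, -1, 3, 2), v1 = (-2, 2, -2, 0), u2 = (2, 1, 0, 1), v2 = (2, 2, -2, 2) (multiplying out reproduces the displayed K). The nonzero eigenvalues of U V^T coincide with those of the 2 x 2 matrix G = V^T U = [[v1·u1, v1·u2], [v2·u1, v2·u2]] = [[-14, -2], [2, 8]], and by the Sylvester determinant identity det(I_4 - U V^T) = det(I_2 - V^T U) = det([[15, 2], [-2, -7]]) = (15)(-7) - (2)(-2) = -101. (Direct check: I - K =
[[3, -10, 10, -4],
 [-4, 1, 0, -2],
 [6, -6, 7, 0],
 [2, -6, 6, -1]]
has determinant -101.) The finite-dimensional Fredholm alternative says: either (I - K) is invertible, or ker(I - K) ≠ {0} and then range(I - K) = ker((I - K)^*)^⊥, with dim ker(I - K) = dim ker((I - K)^*). Since det(I - K) ≠ 0, 1 is not an eigenvalue of K and ker(I - K) = {0}, so we are in the first case: for every y there is a unique x = (I - K)^(-1) y. (Explicitly, by the Woodbury identity, (I - U V^T)^(-1) = I + U (I_2 - G)^(-1) V^T.)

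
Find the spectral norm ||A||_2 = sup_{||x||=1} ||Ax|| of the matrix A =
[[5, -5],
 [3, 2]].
||A||_2 = sqrt((63 + sqrt(1469))/2) ≈ 7.1178 (= sqrt(largest eigenvalue of A^T A))

||A||_2 = sigma_max(A) = sqrt(lambda_max(A^T A)). Form the symmetric matrix M = A^T A =
[[34, -19],
 [-19, 29]].
Its characteristic polynomial (trace, determinant of M give the coefficients) is
  p(λ) = det(λ I - M) = λ^2 - 63λ + 625.
For λ^2 - 63λ + 625 the discriminant is 1469. It is nonnegative but not a perfect square, so the roots are real and irrational: λ = (63 ± sqrt(1469))/2 ≈ 50.6638, 12.3362.
So the eigenvalues of A^T A are ≈ 12.3362, 50.6638 (all ≥ 0, as they must be for A^T A). The largest is λ_max = (63 + sqrt(1469))/2 ≈ 50.6638, hence ||A||_2 = sqrt(λ_max) = sqrt((63 + sqrt(1469))/2) ≈ 7.1178.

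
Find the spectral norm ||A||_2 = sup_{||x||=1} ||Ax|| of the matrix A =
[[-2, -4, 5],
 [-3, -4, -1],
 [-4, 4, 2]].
||A||_2 ≈ 7.4209 (= sqrt(largest eigenvalue of A^T A))

||A||_2 = sigma_max(A) = sqrt(lambda_max(A^T A)). Form the symmetric matrix M = A^T A =
[[29, 4, -15],
 [4, 48, -8],
 [-15, -8, 30]].
Its characteristic polynomial (trace, sum of principal 2x2 minors, determinant of M give the coefficients) is
  p(λ) = det(λ I - M) = λ^3 - 107λ^2 + 3397λ - 29584.
No integer candidate from the rational root theorem (±divisors of 29584) is a root, so the roots are irrational. The cubic discriminant is Δ = 276264637 > 0, so there are three distinct real roots. p(14) = -254 and p(15) = 671 have opposite signs, so a root lies in (14, 15); Newton's method refines it to λ ≈ 14.2613. p(37) = 275 and p(38) = -134 have opposite signs, so a root lies in (37, 38); Newton's method refines it to λ ≈ 37.6693. p(55) = -49 and p(56) = 712 have opposite signs, so a root lies in (55, 56); Newton's method refines it to λ ≈ 55.0694. Check (Vieta): the three roots sum to 107, matching tr M = 107.
So the eigenvalues of A^T A are ≈ 14.2613, 37.6693, 55.0694 (all ≥ 0, as they must be for A^T A). The largest is λ_max ≈ 55.0694, hence ||A||_2 = sqrt(λ_max) ≈ 7.4209.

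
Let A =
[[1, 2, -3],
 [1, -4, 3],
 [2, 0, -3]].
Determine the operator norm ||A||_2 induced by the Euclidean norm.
||A||_2 ≈ 6.4927 (= sqrt(largest eigenvalue of A^T A))

||A||_2 = sigma_max(A) = sqrt(lambda_max(A^T A)). Form the symmetric matrix M = A^T A =
[[6, -2, -6],
 [-2, 20, -18],
 [-6, -18, 27]].
Its characteristic polynomial (trace, sum of principal 2x2 minors, determinant of M give the coefficients) is
  p(λ) = det(λ I - M) = λ^3 - 53λ^2 + 458λ - 36.
No integer candidate from the rational root theorem (±divisors of 36) is a root, so the roots are irrational. The cubic discriminant is Δ = 199195700 > 0, so there are three distinct real roots. p(0) = -36 and p(1) = 370 have opposite signs, so a root lies in (0, 1); Newton's method refines it to λ ≈ 0.0793. p(10) = 244 and p(11) = -80 have opposite signs, so a root lies in (10, 11); Newton's method refines it to λ ≈ 10.7649. p(42) = -204 and p(43) = 1168 have opposite signs, so a root lies in (42, 43); Newton's method refines it to λ ≈ 42.1558. Check (Vieta): the three roots sum to 53, matching tr M = 53.
So the eigenvalues of A^T A are ≈ 0.0793, 10.7649, 42.1558 (all ≥ 0, as they must be for A^T A). The largest is λ_max ≈ 42.1558, hence ||A||_2 = sqrt(λ_max) ≈ 6.4927.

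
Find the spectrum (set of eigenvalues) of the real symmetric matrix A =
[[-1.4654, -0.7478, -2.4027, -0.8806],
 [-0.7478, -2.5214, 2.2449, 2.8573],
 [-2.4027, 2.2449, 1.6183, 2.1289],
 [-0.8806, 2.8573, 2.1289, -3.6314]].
sigma(A) ≈ {-6, -3, -2, 5}

A is real symmetric, so its spectrum consists of real eigenvalues. Expanding the characteristic polynomial of the displayed matrix gives
  det(λ I - A) = p(λ) = λ^4 + (6)λ^3 + (-19)λ^2 + (-143.9934)λ + (-179.9877).
Solving p(λ) = 0 yields eigenvalues ≈ -6, -3, -2, 5. (A is shown rounded to 4 decimals, so these recover the underlying integer eigenvalues to within that precision.)
Verification: the trace of A = -6 equals the sum of eigenvalues -6, and det(A) ≈ -179.9877 matches the eigenvalue product -180.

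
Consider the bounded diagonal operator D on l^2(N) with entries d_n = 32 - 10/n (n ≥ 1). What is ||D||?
||D|| = 32

For a diagonal operator on l^2 with entries d_n, ||D|| = sup_n |d_n|. Here d_1 = 22, d_2 = 27, ..., and d_n = 32 - 10/n increases monotonically toward 32. All terms lie in [22, 32), so |d_n| = d_n and the supremum is the limit 32, which is not attained by any individual d_n. Hence ||D|| = 32.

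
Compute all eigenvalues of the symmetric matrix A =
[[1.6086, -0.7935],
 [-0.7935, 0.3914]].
sigma(A) ≈ {0, 2}

A is real symmetric, so its spectrum consists of real eigenvalues. Expanding the characteristic polynomial of the displayed matrix gives
  det(λ I - A) = p(λ) = λ^2 + (-2)λ + (0).
Solving p(λ) = 0 yields eigenvalues ≈ 0, 2. (A is shown rounded to 4 decimals, so these recover the underlying integer eigenvalues to within that precision.)
Verification: the trace of A = 2 equals the sum of eigenvalues 2, and det(A) ≈ -0.0000 matches the eigenvalue product 0.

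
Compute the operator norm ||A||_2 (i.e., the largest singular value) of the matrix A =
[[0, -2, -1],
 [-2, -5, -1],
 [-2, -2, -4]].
||A||_2 ≈ 7.0282 (= sqrt(largest eigenvalue of A^T A))

||A||_2 = sigma_max(A) = sqrt(lambda_max(A^T A)). Form the symmetric matrix M = A^T A =
[[8, 14, 10],
 [14, 33, 15],
 [10, 15, 18]].
Its characteristic polynomial (trace, sum of principal 2x2 minors, determinant of M give the coefficients) is
  p(λ) = det(λ I - M) = λ^3 - 59λ^2 + 481λ - 324.
No integer candidate from the rational root theorem (±divisors of 324) is a root, so the roots are irrational. The cubic discriminant is Δ = 256729869 > 0, so there are three distinct real roots. p(0) = -324 and p(1) = 99 have opposite signs, so a root lies in (0, 1); Newton's method refines it to λ ≈ 0.7399. p(8) = 260 and p(9) = -45 have opposite signs, so a root lies in (8, 9); Newton's method refines it to λ ≈ 8.8651. p(49) = -765 and p(50) = 1226 have opposite signs, so a root lies in (49, 50); Newton's method refines it to λ ≈ 49.395. Check (Vieta): the three roots sum to 59, matching tr M = 59.
So the eigenvalues of A^T A are ≈ 0.7399, 8.8651, 49.395 (all ≥ 0, as they must be for A^T A). The largest is λ_max ≈ 49.395, hence ||A||_2 = sqrt(λ_max) ≈ 7.0282.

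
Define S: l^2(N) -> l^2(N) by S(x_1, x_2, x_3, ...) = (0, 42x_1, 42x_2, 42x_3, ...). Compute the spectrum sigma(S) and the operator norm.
sigma(S) = closed disk {z in C : |z| ≤ 42}; ||S|| = 42

Note S = 42·U where U is the unit right shift (U x)_k = x_{k-1} (with x_0 := 0); so ||S|| = 42||U|| and sigma(S) = 42·sigma(U). ||S x||^2 = sum_{k≥1} |42x_k|^2 = 1764||x||^2, so ||S|| = 42 and sigma(S) ⊂ {|z| ≤ 42}. For any |lambda| < 42, the equation (S - lambda I) x = 0 forces x_1 = 0, then 42x_k = lambda x_{k+1} ⇒ x = 0, so S has no eigenvalues. But (S - lambda I) is not surjective for |lambda| < 42: solving (S - lambda I) x = e_1 would require x_n proportional to (lambda/42)^(-n), which is not in l^2. So every |lambda| < 42 lies in the residual spectrum. The boundary |lambda| = 42 is in the approximate point spectrum (the spectrum is closed). Hence sigma(S) is the closed disk of radius 42.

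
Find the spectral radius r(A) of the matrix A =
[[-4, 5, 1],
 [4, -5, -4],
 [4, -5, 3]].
r(A) = (6 + sqrt(240))/2 ≈ 10.746

The eigenvalues of A are the roots of its characteristic polynomial. With M = A (coefficients from the trace, the sum of principal 2x2 minors, and det A):
  p(λ) = det(λ I - M) = λ^3 + 6λ^2 - 51λ.
The constant term is 0, so λ = 0 is a root. Dividing out λ leaves p(λ) = λ(λ^2 + 6λ - 51). For λ^2 + 6λ - 51 the discriminant is 240. It is nonnegative but not a perfect square, so the roots are real and irrational: λ = (-6 ± sqrt(240))/2 ≈ 4.746, -10.746.
Thus the eigenvalues (to 4 decimals) are 4.746 (modulus 4.746); -10.746 (modulus 10.746); 0 (modulus 0). The spectral radius is the largest modulus: r(A) = (6 + sqrt(240))/2 ≈ 10.746. (Cross-check: r(A) ≤ ||A||_2 ≈ 11.1652; equality holds whenever A is normal, though it can also hold for some non-normal A.)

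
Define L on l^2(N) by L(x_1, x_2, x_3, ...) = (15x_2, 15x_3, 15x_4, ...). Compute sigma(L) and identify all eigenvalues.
sigma(L) = closed disk {z in C : |z| ≤ 15}; sigma_p(L) = open disk {z in C : |z| < 15}

Note L = 15·V where V is the unit left shift (V x)_k = x_{k+1}; so sigma(L) = 15·sigma(V) and ||L|| = 15||V||. ||L x||^2 = 225sum_{k≥2} |x_k|^2 ≤ 225||x||^2, with equality on {x : x_1 = 0}, so ||L|| = 15. For any lambda with |lambda| < 15, set r = lambda/15 (|r| < 1); the vector x = (1, r, r^2, ...) is in l^2 and satisfies L x = 15(r, r^2, ...) = lambda x, so lambda is an eigenvalue. On the boundary |lambda| = 15 the geometric series diverges, so no l^2 eigenvector exists, but these lambda lie in the approximate point spectrum. Hence sigma(L) is the closed disk of radius 15 and sigma_p(L) is the open disk.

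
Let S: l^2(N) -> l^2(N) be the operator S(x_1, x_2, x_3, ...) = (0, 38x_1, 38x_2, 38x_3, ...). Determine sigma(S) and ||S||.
sigma(S) = closed disk {z in C : |z| ≤ 38}; ||S|| = 38

Note S = 38·U where U is the unit right shift (U x)_k = x_{k-1} (with x_0 := 0); so ||S|| = 38||U|| and sigma(S) = 38·sigma(U). ||S x||^2 = sum_{k≥1} |38x_k|^2 = 1444||x||^2, so ||S|| = 38 and sigma(S) ⊂ {|z| ≤ 38}. For any |lambda| < 38, the equation (S - lambda I) x = 0 forces x_1 = 0, then 38x_k = lambda x_{k+1} ⇒ x = 0, so S has no eigenvalues. But (S - lambda I) is not surjective for |lambda| < 38: solving (S - lambda I) x = e_1 would require x_n proportional to (lambda/38)^(-n), which is not in l^2. So every |lambda| < 38 lies in the residual spectrum. The boundary |lambda| = 38 is in the approximate point spectrum (the spectrum is closed). Hence sigma(S) is the closed disk of radius 38.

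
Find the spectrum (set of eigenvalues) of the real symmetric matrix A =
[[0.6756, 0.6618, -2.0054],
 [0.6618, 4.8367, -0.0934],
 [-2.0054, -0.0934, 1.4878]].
sigma(A) ≈ {-1, 3, 5}

A is real symmetric, so its spectrum consists of real eigenvalues. Expanding the characteristic polynomial of the displayed matrix gives
  det(λ I - A) = p(λ) = λ^3 + (-7)λ^2 + (7)λ + (15).
Solving p(λ) = 0 yields eigenvalues ≈ -1, 3, 5. (A is shown rounded to 4 decimals, so these recover the underlying integer eigenvalues to within that precision.)
Verification: the trace of A = 7 equals the sum of eigenvalues 7, and det(A) ≈ -14.9994 matches the eigenvalue product -15.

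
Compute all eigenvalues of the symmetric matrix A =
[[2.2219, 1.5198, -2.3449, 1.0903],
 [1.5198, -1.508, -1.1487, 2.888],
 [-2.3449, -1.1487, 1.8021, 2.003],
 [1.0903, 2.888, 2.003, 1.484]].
sigma(A) ≈ {-4, -1, 4, 5}

A is real symmetric, so its spectrum consists of real eigenvalues. Expanding the characteristic polynomial of the displayed matrix gives
  det(λ I - A) = p(λ) = λ^4 + (-4)λ^3 + (-21)λ^2 + (63.9988)λ + (79.9972).
Solving p(λ) = 0 yields eigenvalues ≈ -4, -1, 4, 5. (A is shown rounded to 4 decimals, so these recover the underlying integer eigenvalues to within that precision.)
Verification: the trace of A = 4 equals the sum of eigenvalues 4, and det(A) ≈ 79.9972 matches the eigenvalue product 80.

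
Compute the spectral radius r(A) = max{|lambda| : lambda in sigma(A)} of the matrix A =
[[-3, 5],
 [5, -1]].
r(A) = (4 + sqrt(104))/2 ≈ 7.099

The eigenvalues of A are the roots of its characteristic polynomial. With M = A (coefficients from the trace and determinant):
  p(λ) = det(λ I - M) = λ^2 + 4λ - 22.
For λ^2 + 4λ - 22 the discriminant is 104. It is nonnegative but not a perfect square, so the roots are real and irrational: λ = (-4 ± sqrt(104))/2 ≈ 3.099, -7.099.
Thus the eigenvalues (to 4 decimals) are 3.099 (modulus 3.099); -7.099 (modulus 7.099). The spectral radius is the largest modulus: r(A) = (4 + sqrt(104))/2 ≈ 7.099. (Cross-check: r(A) ≤ ||A||_2 ≈ 7.099; equality holds whenever A is normal, though it can also hold for some non-normal A.)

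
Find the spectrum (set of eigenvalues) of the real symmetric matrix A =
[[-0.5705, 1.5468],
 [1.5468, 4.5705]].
sigma(A) ≈ {-1, 5}

A is real symmetric, so its spectrum consists of real eigenvalues. Expanding the characteristic polynomial of the displayed matrix gives
  det(λ I - A) = p(λ) = λ^2 + (-4)λ + (-5).
Solving p(λ) = 0 yields eigenvalues ≈ -1, 5. (A is shown rounded to 4 decimals, so these recover the underlying integer eigenvalues to within that precision.)
Verification: the trace of A = 4 equals the sum of eigenvalues 4, and det(A) ≈ -5.0001 matches the eigenvalue product -5.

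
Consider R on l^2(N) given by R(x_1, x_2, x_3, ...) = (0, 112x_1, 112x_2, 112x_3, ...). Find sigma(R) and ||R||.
sigma(R) = closed disk {z in C : |z| ≤ 112}; ||R|| = 112

Note R = 112·U where U is the unit right shift (U x)_k = x_{k-1} (with x_0 := 0); so ||R|| = 112||U|| and sigma(R) = 112·sigma(U). ||R x||^2 = sum_{k≥1} |112x_k|^2 = 12544||x||^2, so ||R|| = 112 and sigma(R) ⊂ {|z| ≤ 112}. For any |lambda| < 112, the equation (R - lambda I) x = 0 forces x_1 = 0, then 112x_k = lambda x_{k+1} ⇒ x = 0, so R has no eigenvalues. But (R - lambda I) is not surjective for |lambda| < 112: solving (R - lambda I) x = e_1 would require x_n proportional to (lambda/112)^(-n), which is not in l^2. So every |lambda| < 112 lies in the residual spectrum. The boundary |lambda| = 112 is in the approximate point spectrum (the spectrum is closed). Hence sigma(R) is the closed disk of radius 112.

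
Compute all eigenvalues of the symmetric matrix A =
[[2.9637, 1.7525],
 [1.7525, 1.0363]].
sigma(A) ≈ {0, 4}

A is real symmetric, so its spectrum consists of real eigenvalues. Expanding the characteristic polynomial of the displayed matrix gives
  det(λ I - A) = p(λ) = λ^2 + (-4)λ + (0).
Solving p(λ) = 0 yields eigenvalues ≈ 0, 4. (A is shown rounded to 4 decimals, so these recover the underlying integer eigenvalues to within that precision.)
Verification: the trace of A = 4 equals the sum of eigenvalues 4, and det(A) ≈ 0.0000 matches the eigenvalue product 0.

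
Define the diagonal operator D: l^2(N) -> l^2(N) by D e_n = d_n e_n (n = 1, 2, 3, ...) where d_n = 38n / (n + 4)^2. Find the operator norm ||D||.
||D|| = 19/8 (attained at n = 4)

For D diagonal, ||D|| = sup_n |d_n|. Treat f(x) = 38x / (x + 4)^2 for real x > 0. By the quotient rule, f'(x) = 38(4 - x)/(x + 4)^3, which is positive for x < 4 and negative for x > 4. So f has a unique maximum at x = 4, and since 4 is a positive integer, the supremum over n ≥ 1 is attained at n = 4: d_4 = 38·4/(4 + 4)^2 = 38·4/64 = 19/8. Hence ||D|| = 19/8.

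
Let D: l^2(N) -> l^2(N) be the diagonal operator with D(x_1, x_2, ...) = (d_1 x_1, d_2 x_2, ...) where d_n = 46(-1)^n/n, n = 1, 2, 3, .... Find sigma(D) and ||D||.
sigma(D) = {46(-1)^n/n : n ≥ 1} ∪ {0}; ||D|| = 46

A bounded diagonal operator on l^2 with diagonal entries d_n has spectrum equal to the closure of {d_n : n ≥ 1}: every d_n is an eigenvalue (with eigenvector e_n), so {d_n} ⊂ sigma(D); the spectrum is closed, so its closure is too; and for lambda not in the closure, (D - lambda I) has bounded inverse (the diagonal entries 1/(d_n - lambda) are bounded). For our sequence d_n = 46(-1)^n/n, n = 1, 2, 3, ...:
  - {d_n} = {46(-1)^n/n : n ≥ 1}; the only limit point is 0
  - closure = {46(-1)^n/n : n ≥ 1} ∪ {0}
For the norm: a diagonal operator has ||D|| = sup_n |d_n|. Here |d_n| = 46/n is decreasing, so sup_n |d_n| = |d_1| = 46. So ||D|| = 46.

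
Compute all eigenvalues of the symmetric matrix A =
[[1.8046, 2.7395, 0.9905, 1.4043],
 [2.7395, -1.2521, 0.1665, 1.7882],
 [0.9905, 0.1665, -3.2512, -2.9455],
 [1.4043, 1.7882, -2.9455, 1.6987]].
sigma(A) ≈ {-5, -3, 2, 5}

A is real symmetric, so its spectrum consists of real eigenvalues. Expanding the characteristic polynomial of the displayed matrix gives
  det(λ I - A) = p(λ) = λ^4 + (1)λ^3 + (-31)λ^2 + (-25)λ + (149.9963).
Solving p(λ) = 0 yields eigenvalues ≈ -5, -3, 2, 5. (A is shown rounded to 4 decimals, so these recover the underlying integer eigenvalues to within that precision.)
Verification: the trace of A = -1 equals the sum of eigenvalues -1, and det(A) ≈ 149.9963 matches the eigenvalue product 150.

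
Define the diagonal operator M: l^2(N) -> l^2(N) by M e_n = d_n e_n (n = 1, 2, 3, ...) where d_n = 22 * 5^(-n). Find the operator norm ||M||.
||M|| = 22/5 (attained at n = 1)

For M diagonal, ||M|| = sup_n |d_n|. The sequence d_n = 22 * 5^(-n) is positive and strictly decreasing (ratio 5^(-1) < 1), so the supremum is d_1 = 22/5. Hence ||M|| = 22/5.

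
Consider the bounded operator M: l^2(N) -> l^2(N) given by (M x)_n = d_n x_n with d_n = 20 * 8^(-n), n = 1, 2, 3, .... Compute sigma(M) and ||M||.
sigma(M) = {20 * 8^(-n) : n ≥ 1} ∪ {0}; ||M|| = 5/2

A bounded diagonal operator on l^2 with diagonal entries d_n has spectrum equal to the closure of {d_n : n ≥ 1}: every d_n is an eigenvalue (with eigenvector e_n), so {d_n} ⊂ sigma(M); the spectrum is closed, so its closure is too; and for lambda not in the closure, (M - lambda I) has bounded inverse (the diagonal entries 1/(d_n - lambda) are bounded). For our sequence d_n = 20 * 8^(-n), n = 1, 2, 3, ...:
  - {d_n} = {20 * 8^(-n) : n ≥ 1}; the only limit point is 0
  - closure = {20 * 8^(-n) : n ≥ 1} ∪ {0}
For the norm: a diagonal operator has ||M|| = sup_n |d_n|. Here d_n = 20 * 8^(-n) is positive and decreasing, so sup_n |d_n| = d_1 = 20/8 = 5/2. So ||M|| = 5/2.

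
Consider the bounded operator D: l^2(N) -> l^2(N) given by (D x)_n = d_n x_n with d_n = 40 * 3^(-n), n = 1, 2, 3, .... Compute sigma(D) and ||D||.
sigma(D) = {40 * 3^(-n) : n ≥ 1} ∪ {0}; ||D|| = 40/3

A bounded diagonal operator on l^2 with diagonal entries d_n has spectrum equal to the closure of {d_n : n ≥ 1}: every d_n is an eigenvalue (with eigenvector e_n), so {d_n} ⊂ sigma(D); the spectrum is closed, so its closure is too; and for lambda not in the closure, (D - lambda I) has bounded inverse (the diagonal entries 1/(d_n - lambda) are bounded). For our sequence d_n = 40 * 3^(-n), n = 1, 2, 3, ...:
  - {d_n} = {40 * 3^(-n) : n ≥ 1}; the only limit point is 0
  - closure = {40 * 3^(-n) : n ≥ 1} ∪ {0}
For the norm: a diagonal operator has ||D|| = sup_n |d_n|. Here d_n = 40 * 3^(-n) is positive and decreasing, so sup_n |d_n| = d_1 = 40/3. So ||D|| = 40/3.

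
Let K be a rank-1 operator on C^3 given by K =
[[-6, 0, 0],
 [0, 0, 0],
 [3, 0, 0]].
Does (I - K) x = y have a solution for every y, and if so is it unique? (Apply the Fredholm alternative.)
(I - K) is invertible (det(I - K) = 7 ≠ 0), so for every y in C^3 the equation (I - K) x = y has a unique solution.

K has rank 1, so it is an outer product K = u v^T: every row of K is a multiple of one row vector. Reading off the entries, u = (-2, 0, 1) and v = (3, 0, 0) (row i of K equals u_i·v^T). A rank-one matrix u v^T satisfies K u = u (v·u) and kills the (2)-dimensional subspace v^⊥, so its characteristic polynomial is lambda^2 (lambda - v·u) with v·u = tr K = -6. Hence the eigenvalues of I - K are 1 (multiplicity 2) and 1 - (-6) = 7, so det(I - K) = 7. (Direct check: I - K =
[[7, 0, 0],
 [0, 1, 0],
 [-3, 0, 1]]
has determinant 7.) The finite-dimensional Fredholm alternative says: either (I - K) is invertible, or ker(I - K) ≠ {0} and then range(I - K) = ker((I - K)^*)^⊥, with dim ker(I - K) = dim ker((I - K)^*). Since det(I - K) ≠ 0, 1 is not an eigenvalue of K and ker(I - K) = {0}, so we are in the first case: for every y there is a unique x = (I - K)^(-1) y. Explicitly, by the Sherman–Morrison formula, (I - u v^T)^(-1) = I + u v^T/(1 - v·u), i.e. (I - K)^(-1) = I + K/(7).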